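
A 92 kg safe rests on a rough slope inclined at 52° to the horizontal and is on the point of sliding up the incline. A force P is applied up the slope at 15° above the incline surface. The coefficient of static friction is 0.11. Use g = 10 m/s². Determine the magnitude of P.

On the verge of sliding up the incline, friction equals μN and acts down the slope.
Perpendicular: N + P sin 15° = W cos 52° = 566.4 N.
Along incline: P cos 15° = W sin 52° + μN  with W sin 52° = 725 N.
Solving the pair for P and N: P = 791.7 N, N = 361.5 N (and f = μN = 39.76 N).

P ≈ 792 N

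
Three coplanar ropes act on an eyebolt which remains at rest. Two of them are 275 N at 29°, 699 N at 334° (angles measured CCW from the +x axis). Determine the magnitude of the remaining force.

Sum the known components: ΣF_x = 868.8 N, ΣF_y = -173.1 N.
For equilibrium the remaining force must supply (−ΣF_x, −ΣF_y) = (-868.8, 173.1) N.
Magnitude = √((-868.8)² + (173.1)²) = 885.9 N; direction = atan2(173.1, -868.8) = 168.7°.

F ≈ 886 N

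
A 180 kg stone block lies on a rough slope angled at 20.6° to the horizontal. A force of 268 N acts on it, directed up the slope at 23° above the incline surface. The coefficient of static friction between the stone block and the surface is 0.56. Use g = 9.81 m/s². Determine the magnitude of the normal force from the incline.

N ≈ 1550 N

Axes along / perpendicular to the incline. W sin 20.6° = 621.3 N down-slope; W cos 20.6° = 1653 N into the surface.
Perpendicular: N = W cos 20.6° − P sin 23° = 1653 − 104.7 = 1548 N.
Along incline: P cos 23° + f = W sin 20.6° (friction acts up-slope) → f = 621.3 − 246.7 = 374.6 N.
|f| = 374.6 N ≤ μN = 867 N, so the stone block is indeed static.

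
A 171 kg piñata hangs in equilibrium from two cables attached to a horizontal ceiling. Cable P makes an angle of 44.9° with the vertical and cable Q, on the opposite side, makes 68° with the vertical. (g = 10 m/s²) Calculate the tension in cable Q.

Angles from the horizontal: cable P is 90° − 44.9° = 45.1°, cable Q is 90° − 68° = 22°.
Weight W = 171 × 10 = 1710 N acts straight down.
Horizontal: T_P cos 45.1° = T_Q cos 22°  →  T_P = 1.314 T_Q.
Vertical: T_P sin 45.1° + T_Q sin 22° = 1710.
Substituting the horizontal relation into the vertical equation gives 1.305 T_Q = 1710, so T_Q = 1310 N.

T_Q ≈ 1310 N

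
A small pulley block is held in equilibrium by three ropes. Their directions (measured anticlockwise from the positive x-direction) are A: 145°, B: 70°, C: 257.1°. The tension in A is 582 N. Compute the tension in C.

T_C ≈ 4550 N

Resolve: ΣF_x = 582 cos 145° + T_B cos 70° + T_C cos 257.1° = 0.
        ΣF_y = 582 sin 145° + T_B sin 70° + T_C sin 257.1° = 0.
The known terms sum to (-476.7, 333.8) N, so 0.3420 T_B − 0.2233 T_C = 476.7 and 0.9397 T_B − 0.9748 T_C = -333.8.
Solving simultaneously: T_B = 4363 N, T_C = 4548 N.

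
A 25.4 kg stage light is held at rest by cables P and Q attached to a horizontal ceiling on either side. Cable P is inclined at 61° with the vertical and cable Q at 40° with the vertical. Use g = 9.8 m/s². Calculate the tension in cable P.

Angles from the horizontal: cable P is 90° − 61° = 29°, cable Q is 90° − 40° = 50°.
Weight W = 25.4 × 9.8 = 248.9 N acts straight down.
Horizontal: T_P cos 29° = T_Q cos 50°  →  T_Q = 1.361 T_P.
Vertical: T_P sin 29° + T_Q sin 50° = 248.9.
Substituting the horizontal relation into the vertical equation gives 1.527 T_P = 248.9, so T_P = 163 N.

T_P ≈ 163 N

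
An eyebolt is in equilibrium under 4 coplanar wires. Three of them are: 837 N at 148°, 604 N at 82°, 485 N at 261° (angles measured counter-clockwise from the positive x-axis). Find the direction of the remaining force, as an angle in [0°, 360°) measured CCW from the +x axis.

Sum the known components: ΣF_x = -701.6 N, ΣF_y = 562.6 N.
For equilibrium the remaining force must supply (−ΣF_x, −ΣF_y) = (701.6, -562.6) N.
Magnitude = √((701.6)² + (-562.6)²) = 899.4 N; direction = atan2(-562.6, 701.6) = 321.3°.

θ ≈ 321°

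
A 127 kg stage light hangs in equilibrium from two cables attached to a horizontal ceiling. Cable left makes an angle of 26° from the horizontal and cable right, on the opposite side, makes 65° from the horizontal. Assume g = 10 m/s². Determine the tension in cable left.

Weight W = 127 × 10 = 1270 N acts straight down.
Horizontal: T_left cos 26° = T_right cos 65°  →  T_right = 2.127 T_left.
Vertical: T_left sin 26° + T_right sin 65° = 1270.
Substituting the horizontal relation into the vertical equation gives 2.366 T_left = 1270, so T_left = 536.8 N.

T_left ≈ 537 N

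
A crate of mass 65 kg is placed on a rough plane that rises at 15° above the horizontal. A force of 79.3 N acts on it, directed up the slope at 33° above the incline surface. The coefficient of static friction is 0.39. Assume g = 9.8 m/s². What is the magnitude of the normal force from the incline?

Axes along / perpendicular to the incline. W sin 15° = 164.9 N down-slope; W cos 15° = 615.3 N into the surface.
Perpendicular: N = W cos 15° − P sin 33° = 615.3 − 43.19 = 572.1 N.
Along incline: P cos 33° + f = W sin 15° (friction acts up-slope) → f = 164.9 − 66.51 = 98.36 N.
|f| = 98.36 N ≤ μN = 223.1 N, so the crate is indeed static.

N ≈ 572 N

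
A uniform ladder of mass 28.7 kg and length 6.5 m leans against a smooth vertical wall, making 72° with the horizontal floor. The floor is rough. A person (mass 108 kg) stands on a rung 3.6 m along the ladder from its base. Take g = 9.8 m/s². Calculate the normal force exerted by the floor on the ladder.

N_floor ≈ 1340 N

ΣF_y = 0: N_floor = 28.7×9.8 + 108×9.8 = 1339.7 N.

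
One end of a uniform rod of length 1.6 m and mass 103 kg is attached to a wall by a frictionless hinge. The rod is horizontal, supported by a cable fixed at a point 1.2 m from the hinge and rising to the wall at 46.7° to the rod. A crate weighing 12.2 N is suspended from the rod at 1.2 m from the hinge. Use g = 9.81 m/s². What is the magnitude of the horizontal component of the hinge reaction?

Take torques about the hinge: T sin 46.7° · 1.2 = 103×9.81×0.8 + 12.2×1.2 = 822.98 N·m.
So T = 822.98 / (0.7278 × 1.2) = 942.35 N.
ΣF_x = 0: H_x = T cos 46.7° = 646.28 N.

H_x ≈ 646 N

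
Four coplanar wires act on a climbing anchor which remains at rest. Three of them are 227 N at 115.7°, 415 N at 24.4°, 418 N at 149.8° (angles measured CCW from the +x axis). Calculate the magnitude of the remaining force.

Sum the known components: ΣF_x = -81.77 N, ΣF_y = 586.2 N.
For equilibrium the remaining force must supply (−ΣF_x, −ΣF_y) = (81.77, -586.2) N.
Magnitude = √((81.77)² + (-586.2)²) = 591.9 N; direction = atan2(-586.2, 81.77) = 277.9°.

F ≈ 592 N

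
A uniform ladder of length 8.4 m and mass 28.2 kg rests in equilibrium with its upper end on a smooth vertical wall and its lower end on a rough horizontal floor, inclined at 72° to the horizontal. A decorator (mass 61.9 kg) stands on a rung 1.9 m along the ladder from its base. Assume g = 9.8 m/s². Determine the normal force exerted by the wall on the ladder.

N_wall ≈ 89.5 N

Torques about the foot: N_wall · 8.4 sin 72° = 28.2×9.8×4.2 cos 72° + 61.9×9.8×1.9 cos 72° → N_wall = 89.48 N.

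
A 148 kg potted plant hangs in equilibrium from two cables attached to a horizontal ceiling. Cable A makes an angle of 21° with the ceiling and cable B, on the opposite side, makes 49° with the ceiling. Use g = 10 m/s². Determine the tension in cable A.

Weight W = 148 × 10 = 1480 N acts straight down.
Horizontal: T_A cos 21° = T_B cos 49°  →  T_B = 1.423 T_A.
Vertical: T_A sin 21° + T_B sin 49° = 1480.
Substituting the horizontal relation into the vertical equation gives 1.432 T_A = 1480, so T_A = 1033 N.

T_A ≈ 1030 N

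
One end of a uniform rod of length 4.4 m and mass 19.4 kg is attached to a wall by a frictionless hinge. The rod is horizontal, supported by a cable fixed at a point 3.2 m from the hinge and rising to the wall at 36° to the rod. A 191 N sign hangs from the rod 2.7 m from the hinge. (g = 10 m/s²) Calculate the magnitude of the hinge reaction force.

|H| ≈ 415 N

Take torques about the hinge: T sin 36° · 3.2 = 19.4×10×2.2 + 191×2.7 = 942.5 N·m.
So T = 942.5 / (0.5878 × 3.2) = 501.09 N.
ΣF_x = 0: H_x = T cos 36° = 405.39 N.
ΣF_y = 0: H_y = (19.4×10 + 191) − T sin 36° = 385 − 294.53 = 90.469 N.
|H| = √(H_x² + H_y²) = √((405.39)² + (90.469)²) = 415.36 N.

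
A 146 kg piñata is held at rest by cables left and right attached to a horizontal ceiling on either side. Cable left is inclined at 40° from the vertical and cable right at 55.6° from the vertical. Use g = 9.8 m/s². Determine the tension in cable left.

Angles from the horizontal: cable left is 90° − 40° = 50°, cable right is 90° − 55.6° = 34.4°.
Weight W = 146 × 9.8 = 1431 N acts straight down.
Horizontal: T_left cos 50° = T_right cos 34.4°  →  T_right = 0.779 T_left.
Vertical: T_left sin 50° + T_right sin 34.4° = 1431.
Substituting the horizontal relation into the vertical equation gives 1.206 T_left = 1431, so T_left = 1186 N.

T_left ≈ 1190 N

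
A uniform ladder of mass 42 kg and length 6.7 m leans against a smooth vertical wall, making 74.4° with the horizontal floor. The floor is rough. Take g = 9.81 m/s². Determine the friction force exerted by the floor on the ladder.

Torques about the foot: N_wall · 6.7 sin 74.4° = 42×9.81×3.35 cos 74.4° → N_wall = 57.519 N.
ΣF_x = 0: f_floor = N_wall = 57.519 N.

f ≈ 57.5 N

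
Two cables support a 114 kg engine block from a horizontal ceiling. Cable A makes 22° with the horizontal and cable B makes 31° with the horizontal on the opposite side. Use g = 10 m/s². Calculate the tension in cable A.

T_A ≈ 1220 N

Weight W = 114 × 10 = 1140 N acts straight down.
Horizontal: T_A cos 22° = T_B cos 31°  →  T_B = 1.082 T_A.
Vertical: T_A sin 22° + T_B sin 31° = 1140.
Substituting the horizontal relation into the vertical equation gives 0.9317 T_A = 1140, so T_A = 1224 N.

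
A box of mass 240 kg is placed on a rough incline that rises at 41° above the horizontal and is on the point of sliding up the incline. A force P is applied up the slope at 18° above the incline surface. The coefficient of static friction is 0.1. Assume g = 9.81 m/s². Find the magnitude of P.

P ≈ 1750 N

On the verge of sliding up the incline, friction equals μN and acts down the slope.
Perpendicular: N + P sin 18° = W cos 41° = 1777 N.
Along incline: P cos 18° = W sin 41° + μN  with W sin 41° = 1545 N.
Solving the pair for P and N: P = 1754 N, N = 1235 N (and f = μN = 123.5 N).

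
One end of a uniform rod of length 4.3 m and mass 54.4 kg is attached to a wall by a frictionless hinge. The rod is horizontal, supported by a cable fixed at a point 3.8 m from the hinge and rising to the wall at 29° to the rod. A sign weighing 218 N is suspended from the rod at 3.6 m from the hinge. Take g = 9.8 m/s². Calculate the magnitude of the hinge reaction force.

|H| ≈ 948 N

Take torques about the hinge: T sin 29° · 3.8 = 54.4×9.8×2.15 + 218×3.6 = 1931 N·m.
So T = 1931 / (0.4848 × 3.8) = 1048.2 N.
ΣF_x = 0: H_x = T cos 29° = 916.74 N.
ΣF_y = 0: H_y = (54.4×9.8 + 218) − T sin 29° = 751.12 − 508.16 = 242.96 N.
|H| = √(H_x² + H_y²) = √((916.74)² + (242.96)²) = 948.39 N.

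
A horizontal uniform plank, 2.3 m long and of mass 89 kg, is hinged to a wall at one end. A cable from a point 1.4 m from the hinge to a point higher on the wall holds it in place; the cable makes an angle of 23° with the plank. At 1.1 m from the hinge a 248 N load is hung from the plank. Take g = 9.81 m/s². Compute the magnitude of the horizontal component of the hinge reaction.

Take torques about the hinge: T sin 23° · 1.4 = 89×9.81×1.15 + 248×1.1 = 1276.9 N·m.
So T = 1276.9 / (0.3907 × 1.4) = 2334.2 N.
ΣF_x = 0: H_x = T cos 23° = 2148.6 N.

H_x ≈ 2150 N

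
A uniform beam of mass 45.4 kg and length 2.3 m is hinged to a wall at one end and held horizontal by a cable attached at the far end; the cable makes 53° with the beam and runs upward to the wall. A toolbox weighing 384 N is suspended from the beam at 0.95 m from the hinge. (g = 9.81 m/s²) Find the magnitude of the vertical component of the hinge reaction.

Take torques about the hinge: T sin 53° · 2.3 = 45.4×9.81×1.15 + 384×0.95 = 876.98 N·m.
So T = 876.98 / (0.7986 × 2.3) = 477.43 N.
ΣF_y = 0: H_y = (45.4×9.81 + 384) − T sin 53° = 829.37 − 381.3 = 448.08 N.

|H_y| ≈ 448 N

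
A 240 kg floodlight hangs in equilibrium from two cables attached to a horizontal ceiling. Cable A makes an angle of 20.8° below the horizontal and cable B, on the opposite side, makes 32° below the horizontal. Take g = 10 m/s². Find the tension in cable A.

Weight W = 240 × 10 = 2400 N acts straight down.
Horizontal: T_A cos 20.8° = T_B cos 32°  →  T_B = 1.102 T_A.
Vertical: T_A sin 20.8° + T_B sin 32° = 2400.
Substituting the horizontal relation into the vertical equation gives 0.9393 T_A = 2400, so T_A = 2555 N.

T_A ≈ 2560 N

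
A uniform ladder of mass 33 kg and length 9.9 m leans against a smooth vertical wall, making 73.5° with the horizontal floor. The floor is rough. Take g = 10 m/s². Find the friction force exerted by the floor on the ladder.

f ≈ 48.9 N

Torques about the foot: N_wall · 9.9 sin 73.5° = 33×10×4.95 cos 73.5° → N_wall = 48.875 N.
ΣF_x = 0: f_floor = N_wall = 48.875 N.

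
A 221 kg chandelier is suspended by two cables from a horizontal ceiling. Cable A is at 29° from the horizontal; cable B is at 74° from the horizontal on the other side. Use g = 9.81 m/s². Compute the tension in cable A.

Weight W = 221 × 9.81 = 2168 N acts straight down.
Horizontal: T_A cos 29° = T_B cos 74°  →  T_B = 3.173 T_A.
Vertical: T_A sin 29° + T_B sin 74° = 2168.
Substituting the horizontal relation into the vertical equation gives 3.535 T_A = 2168, so T_A = 613.3 N.

T_A ≈ 613 N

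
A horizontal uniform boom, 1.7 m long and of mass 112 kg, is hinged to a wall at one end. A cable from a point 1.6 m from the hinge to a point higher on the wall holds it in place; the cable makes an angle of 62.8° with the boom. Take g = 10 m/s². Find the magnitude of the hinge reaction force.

Take torques about the hinge: T sin 62.8° · 1.6 = 112×10×0.85 = 952 N·m.
So T = 952 / (0.8894 × 1.6) = 668.98 N.
ΣF_x = 0: H_x = T cos 62.8° = 305.79 N.
ΣF_y = 0: H_y = (112×10) − T sin 62.8° = 1120 − 595 = 525 N.
|H| = √(H_x² + H_y²) = √((305.79)² + (525)²) = 607.56 N.

|H| ≈ 608 N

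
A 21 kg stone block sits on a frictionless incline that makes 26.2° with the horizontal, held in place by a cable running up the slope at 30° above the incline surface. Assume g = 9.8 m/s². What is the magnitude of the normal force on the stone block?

Take axes along and perpendicular to the incline. Weight components: W sin 26.2° = 90.86 N down-slope, W cos 26.2° = 184.7 N into the surface.
Along incline: T cos 30° = W sin 26.2° → T = 104.9 N.
Perpendicular: N = W cos 26.2° − T sin 30° = 132.2 N.

N ≈ 132 N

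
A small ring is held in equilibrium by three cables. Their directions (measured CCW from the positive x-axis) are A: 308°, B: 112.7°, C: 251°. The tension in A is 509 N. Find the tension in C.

Resolve: ΣF_x = 509 cos 308° + T_B cos 112.7° + T_C cos 251° = 0.
        ΣF_y = 509 sin 308° + T_B sin 112.7° + T_C sin 251° = 0.
The known terms sum to (313.4, -401.1) N, so -0.3859 T_B − 0.3256 T_C = -313.4 and 0.9225 T_B − 0.9455 T_C = 401.1.
Solving simultaneously: T_B = 641.7 N, T_C = 201.9 N.

T_C ≈ 202 N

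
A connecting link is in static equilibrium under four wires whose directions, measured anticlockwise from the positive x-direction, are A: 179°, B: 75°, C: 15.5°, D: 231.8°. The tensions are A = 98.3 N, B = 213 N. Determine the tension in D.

Resolve: ΣF_x = 98.3 cos 179° + 213 cos 75° + T_C cos 15.5° + T_D cos 231.8° = 0.
        ΣF_y = 98.3 sin 179° + 213 sin 75° + T_C sin 15.5° + T_D sin 231.8° = 0.
The known terms sum to (-43.16, 207.5) N, so 0.9636 T_C − 0.6184 T_D = 43.16 and 0.2672 T_C − 0.7859 T_D = -207.5.
Solving simultaneously: T_C = 274 N, T_D = 357.2 N.

T_D ≈ 357 N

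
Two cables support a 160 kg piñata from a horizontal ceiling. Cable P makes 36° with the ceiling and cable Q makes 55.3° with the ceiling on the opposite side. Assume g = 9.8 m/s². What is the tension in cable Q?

T_Q ≈ 1270 N

Weight W = 160 × 9.8 = 1568 N acts straight down.
Horizontal: T_P cos 36° = T_Q cos 55.3°  →  T_P = 0.7037 T_Q.
Vertical: T_P sin 36° + T_Q sin 55.3° = 1568.
Substituting the horizontal relation into the vertical equation gives 1.236 T_Q = 1568, so T_Q = 1269 N.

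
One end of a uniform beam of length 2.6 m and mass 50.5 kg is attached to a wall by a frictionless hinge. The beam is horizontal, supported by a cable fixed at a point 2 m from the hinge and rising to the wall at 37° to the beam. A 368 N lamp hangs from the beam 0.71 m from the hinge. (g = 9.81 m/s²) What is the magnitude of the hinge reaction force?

|H| ≈ 728 N

Take torques about the hinge: T sin 37° · 2 = 50.5×9.81×1.3 + 368×0.71 = 905.31 N·m.
So T = 905.31 / (0.6018 × 2) = 752.15 N.
ΣF_x = 0: H_x = T cos 37° = 600.69 N.
ΣF_y = 0: H_y = (50.5×9.81 + 368) − T sin 37° = 863.4 − 452.65 = 410.75 N.
|H| = √(H_x² + H_y²) = √((600.69)² + (410.75)²) = 727.7 N.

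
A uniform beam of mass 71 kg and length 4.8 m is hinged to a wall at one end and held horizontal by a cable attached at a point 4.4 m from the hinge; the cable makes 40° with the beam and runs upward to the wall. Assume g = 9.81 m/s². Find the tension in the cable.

Take torques about the hinge: T sin 40° · 4.4 = 71×9.81×2.4 = 1671.6 N·m.
So T = 1671.6 / (0.6428 × 4.4) = 591.04 N.

T ≈ 591 N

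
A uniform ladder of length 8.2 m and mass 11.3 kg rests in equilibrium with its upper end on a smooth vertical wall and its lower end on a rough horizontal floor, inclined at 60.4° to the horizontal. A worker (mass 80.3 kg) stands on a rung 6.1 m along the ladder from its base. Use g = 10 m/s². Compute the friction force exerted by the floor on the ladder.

f ≈ 371 N

Torques about the foot: N_wall · 8.2 sin 60.4° = 11.3×10×4.1 cos 60.4° + 80.3×10×6.1 cos 60.4° → N_wall = 371.44 N.
ΣF_x = 0: f_floor = N_wall = 371.44 N.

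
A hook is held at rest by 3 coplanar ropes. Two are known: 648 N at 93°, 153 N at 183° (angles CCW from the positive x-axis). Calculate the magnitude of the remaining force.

Sum the known components: ΣF_x = -186.7 N, ΣF_y = 639.1 N.
For equilibrium the remaining force must supply (−ΣF_x, −ΣF_y) = (186.7, -639.1) N.
Magnitude = √((186.7)² + (-639.1)²) = 665.8 N; direction = atan2(-639.1, 186.7) = 286.3°.

F ≈ 666 N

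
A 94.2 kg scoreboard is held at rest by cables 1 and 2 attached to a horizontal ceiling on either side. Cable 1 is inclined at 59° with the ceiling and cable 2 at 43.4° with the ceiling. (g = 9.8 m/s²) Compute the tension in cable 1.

Weight W = 94.2 × 9.8 = 923.2 N acts straight down.
Horizontal: T_1 cos 59° = T_2 cos 43.4°  →  T_2 = 0.7089 T_1.
Vertical: T_1 sin 59° + T_2 sin 43.4° = 923.2.
Substituting the horizontal relation into the vertical equation gives 1.344 T_1 = 923.2, so T_1 = 686.8 N.

T_1 ≈ 687 N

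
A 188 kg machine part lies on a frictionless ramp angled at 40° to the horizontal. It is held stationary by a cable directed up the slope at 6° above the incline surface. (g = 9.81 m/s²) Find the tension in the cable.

Take axes along and perpendicular to the incline. Weight components: W sin 40° = 1185 N down-slope, W cos 40° = 1413 N into the surface.
Along incline: T cos 6° = W sin 40° → T = 1192 N.
Perpendicular: N = W cos 40° − T sin 6° = 1288 N.

T ≈ 1190 N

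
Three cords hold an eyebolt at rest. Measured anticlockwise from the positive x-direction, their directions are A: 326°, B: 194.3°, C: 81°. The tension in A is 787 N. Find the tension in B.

Resolve: ΣF_x = 787 cos 326° + T_B cos 194.3° + T_C cos 81° = 0.
        ΣF_y = 787 sin 326° + T_B sin 194.3° + T_C sin 81° = 0.
The known terms sum to (652.5, -440.1) N, so -0.9690 T_B + 0.1564 T_C = -652.5 and -0.2470 T_B + 0.9877 T_C = 440.1.
Solving simultaneously: T_B = 776.6 N, T_C = 639.8 N.

T_B ≈ 777 N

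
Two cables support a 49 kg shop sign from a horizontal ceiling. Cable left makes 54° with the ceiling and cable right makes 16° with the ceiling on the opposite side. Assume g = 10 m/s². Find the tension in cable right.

Weight W = 49 × 10 = 490 N acts straight down.
Horizontal: T_left cos 54° = T_right cos 16°  →  T_left = 1.635 T_right.
Vertical: T_left sin 54° + T_right sin 16° = 490.
Substituting the horizontal relation into the vertical equation gives 1.599 T_right = 490, so T_right = 306.5 N.

T_right ≈ 306 N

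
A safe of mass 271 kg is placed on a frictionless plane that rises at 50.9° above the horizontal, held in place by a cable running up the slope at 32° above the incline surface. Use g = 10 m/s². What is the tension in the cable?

Take axes along and perpendicular to the incline. Weight components: W sin 50.9° = 2103 N down-slope, W cos 50.9° = 1709 N into the surface.
Along incline: T cos 32° = W sin 50.9° → T = 2480 N.
Perpendicular: N = W cos 50.9° − T sin 32° = 395 N.

T ≈ 2480 N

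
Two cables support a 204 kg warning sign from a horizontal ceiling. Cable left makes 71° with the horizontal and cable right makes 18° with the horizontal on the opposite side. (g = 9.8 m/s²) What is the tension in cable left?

T_left ≈ 1900 N

Weight W = 204 × 9.8 = 1999 N acts straight down.
Horizontal: T_left cos 71° = T_right cos 18°  →  T_right = 0.3423 T_left.
Vertical: T_left sin 71° + T_right sin 18° = 1999.
Substituting the horizontal relation into the vertical equation gives 1.051 T_left = 1999, so T_left = 1902 N.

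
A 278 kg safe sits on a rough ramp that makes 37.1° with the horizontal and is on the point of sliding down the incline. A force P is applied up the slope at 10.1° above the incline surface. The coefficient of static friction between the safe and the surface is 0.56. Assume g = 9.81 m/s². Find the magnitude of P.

P ≈ 482 N

On the verge of sliding down the incline, friction equals μN and acts up the slope.
Perpendicular: N + P sin 10.1° = W cos 37.1° = 2175 N.
Along incline: P cos 10.1° + μN = W sin 37.1° with W sin 37.1° = 1645 N.
Solving the pair for P and N: P = 481.7 N, N = 2091 N (and f = μN = 1171 N).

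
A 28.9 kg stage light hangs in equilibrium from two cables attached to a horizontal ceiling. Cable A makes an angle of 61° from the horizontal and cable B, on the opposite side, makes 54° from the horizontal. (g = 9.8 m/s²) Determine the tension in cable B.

T_B ≈ 152 N

Weight W = 28.9 × 9.8 = 283.2 N acts straight down.
Horizontal: T_A cos 61° = T_B cos 54°  →  T_A = 1.212 T_B.
Vertical: T_A sin 61° + T_B sin 54° = 283.2.
Substituting the horizontal relation into the vertical equation gives 1.869 T_B = 283.2, so T_B = 151.5 N.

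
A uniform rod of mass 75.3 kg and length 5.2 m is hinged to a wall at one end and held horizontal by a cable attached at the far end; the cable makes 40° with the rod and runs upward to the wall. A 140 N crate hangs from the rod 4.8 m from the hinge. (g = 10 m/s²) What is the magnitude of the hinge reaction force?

|H| ≈ 716 N

Take torques about the hinge: T sin 40° · 5.2 = 75.3×10×2.6 + 140×4.8 = 2629.8 N·m.
So T = 2629.8 / (0.6428 × 5.2) = 786.78 N.
ΣF_x = 0: H_x = T cos 40° = 602.71 N.
ΣF_y = 0: H_y = (75.3×10 + 140) − T sin 40° = 893 − 505.73 = 387.27 N.
|H| = √(H_x² + H_y²) = √((602.71)² + (387.27)²) = 716.4 N.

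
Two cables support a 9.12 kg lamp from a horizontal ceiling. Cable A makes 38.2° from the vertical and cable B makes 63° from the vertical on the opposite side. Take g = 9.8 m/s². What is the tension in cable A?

T_A ≈ 81.2 N

Angles from the horizontal: cable A is 90° − 38.2° = 51.8°, cable B is 90° − 63° = 27°.
Weight W = 9.12 × 9.8 = 89.38 N acts straight down.
Horizontal: T_A cos 51.8° = T_B cos 27°  →  T_B = 0.6941 T_A.
Vertical: T_A sin 51.8° + T_B sin 27° = 89.38.
Substituting the horizontal relation into the vertical equation gives 1.101 T_A = 89.38, so T_A = 81.18 N.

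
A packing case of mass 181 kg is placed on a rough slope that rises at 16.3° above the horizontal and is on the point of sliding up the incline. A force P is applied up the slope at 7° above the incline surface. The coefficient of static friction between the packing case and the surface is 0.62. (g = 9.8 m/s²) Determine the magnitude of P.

P ≈ 1450 N

On the verge of sliding up the incline, friction equals μN and acts down the slope.
Perpendicular: N + P sin 7° = W cos 16.3° = 1703 N.
Along incline: P cos 7° = W sin 16.3° + μN  with W sin 16.3° = 497.8 N.
Solving the pair for P and N: P = 1454 N, N = 1525 N (and f = μN = 945.7 N).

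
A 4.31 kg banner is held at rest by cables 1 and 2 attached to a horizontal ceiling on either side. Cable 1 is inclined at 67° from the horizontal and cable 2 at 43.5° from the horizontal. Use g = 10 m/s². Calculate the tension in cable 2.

T_2 ≈ 18 N

Weight W = 4.31 × 10 = 43.1 N acts straight down.
Horizontal: T_1 cos 67° = T_2 cos 43.5°  →  T_1 = 1.856 T_2.
Vertical: T_1 sin 67° + T_2 sin 43.5° = 43.1.
Substituting the horizontal relation into the vertical equation gives 2.397 T_2 = 43.1, so T_2 = 17.98 N.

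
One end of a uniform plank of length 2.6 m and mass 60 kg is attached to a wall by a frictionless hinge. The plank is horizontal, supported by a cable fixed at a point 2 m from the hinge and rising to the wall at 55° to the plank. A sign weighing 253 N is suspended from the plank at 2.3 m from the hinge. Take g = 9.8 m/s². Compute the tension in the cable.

Take torques about the hinge: T sin 55° · 2 = 60×9.8×1.3 + 253×2.3 = 1346.3 N·m.
So T = 1346.3 / (0.8192 × 2) = 821.76 N.

T ≈ 822 N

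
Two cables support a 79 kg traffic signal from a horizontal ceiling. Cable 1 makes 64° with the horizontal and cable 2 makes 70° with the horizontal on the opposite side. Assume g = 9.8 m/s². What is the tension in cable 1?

T_1 ≈ 368 N

Weight W = 79 × 9.8 = 774.2 N acts straight down.
Horizontal: T_1 cos 64° = T_2 cos 70°  →  T_2 = 1.282 T_1.
Vertical: T_1 sin 64° + T_2 sin 70° = 774.2.
Substituting the horizontal relation into the vertical equation gives 2.103 T_1 = 774.2, so T_1 = 368.1 N.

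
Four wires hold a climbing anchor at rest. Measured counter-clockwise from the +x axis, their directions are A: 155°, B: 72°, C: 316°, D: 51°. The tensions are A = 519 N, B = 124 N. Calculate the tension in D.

T_D ≈ 57.7 N

Resolve: ΣF_x = 519 cos 155° + 124 cos 72° + T_C cos 316° + T_D cos 51° = 0.
        ΣF_y = 519 sin 155° + 124 sin 72° + T_C sin 316° + T_D sin 51° = 0.
The known terms sum to (-432.1, 337.3) N, so 0.7193 T_C + 0.6293 T_D = 432.1 and -0.6947 T_C + 0.7771 T_D = -337.3.
Solving simultaneously: T_C = 550.1 N, T_D = 57.74 N.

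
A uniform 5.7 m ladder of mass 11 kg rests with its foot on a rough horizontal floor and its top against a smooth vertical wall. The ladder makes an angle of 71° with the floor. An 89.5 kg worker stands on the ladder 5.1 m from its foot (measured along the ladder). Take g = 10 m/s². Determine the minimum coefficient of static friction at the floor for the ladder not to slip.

μ_min ≈ 0.293

ΣF_y = 0: N_floor = 11×10 + 89.5×10 = 1005 N.
Torques about the foot: N_wall · 5.7 sin 71° = 11×10×2.85 cos 71° + 89.5×10×5.1 cos 71° → N_wall = 294.67 N.
ΣF_x = 0: f_floor = N_wall = 294.67 N.
μ_min = f_floor / N_floor = 294.67 / 1005 = 0.2932.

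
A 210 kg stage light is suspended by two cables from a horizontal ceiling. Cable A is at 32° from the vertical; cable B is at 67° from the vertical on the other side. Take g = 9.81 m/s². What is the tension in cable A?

Angles from the horizontal: cable A is 90° − 32° = 58°, cable B is 90° − 67° = 23°.
Weight W = 210 × 9.81 = 2060 N acts straight down.
Horizontal: T_A cos 58° = T_B cos 23°  →  T_B = 0.5757 T_A.
Vertical: T_A sin 58° + T_B sin 23° = 2060.
Substituting the horizontal relation into the vertical equation gives 1.073 T_A = 2060, so T_A = 1920 N.

T_A ≈ 1920 N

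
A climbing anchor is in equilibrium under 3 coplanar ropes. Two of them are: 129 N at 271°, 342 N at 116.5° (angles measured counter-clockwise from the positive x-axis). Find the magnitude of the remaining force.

Sum the known components: ΣF_x = -150.3 N, ΣF_y = 177.1 N.
For equilibrium the remaining force must supply (−ΣF_x, −ΣF_y) = (150.3, -177.1) N.
Magnitude = √((150.3)² + (-177.1)²) = 232.3 N; direction = atan2(-177.1, 150.3) = 310.3°.

F ≈ 232 N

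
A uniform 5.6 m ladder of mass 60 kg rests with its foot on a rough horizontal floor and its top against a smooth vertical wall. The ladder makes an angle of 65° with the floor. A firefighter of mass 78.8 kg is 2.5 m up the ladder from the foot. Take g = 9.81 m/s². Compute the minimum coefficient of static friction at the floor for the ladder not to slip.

ΣF_y = 0: N_floor = 60×9.81 + 78.8×9.81 = 1361.6 N.
Torques about the foot: N_wall · 5.6 sin 65° = 60×9.81×2.8 cos 65° + 78.8×9.81×2.5 cos 65° → N_wall = 298.16 N.
ΣF_x = 0: f_floor = N_wall = 298.16 N.
μ_min = f_floor / N_floor = 298.16 / 1361.6 = 0.219.

μ_min ≈ 0.219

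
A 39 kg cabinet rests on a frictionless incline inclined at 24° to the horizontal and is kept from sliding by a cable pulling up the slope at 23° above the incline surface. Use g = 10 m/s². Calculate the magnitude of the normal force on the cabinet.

N ≈ 289 N

Take axes along and perpendicular to the incline. Weight components: W sin 24° = 158.6 N down-slope, W cos 24° = 356.3 N into the surface.
Along incline: T cos 23° = W sin 24° → T = 172.3 N.
Perpendicular: N = W cos 24° − T sin 23° = 288.9 N.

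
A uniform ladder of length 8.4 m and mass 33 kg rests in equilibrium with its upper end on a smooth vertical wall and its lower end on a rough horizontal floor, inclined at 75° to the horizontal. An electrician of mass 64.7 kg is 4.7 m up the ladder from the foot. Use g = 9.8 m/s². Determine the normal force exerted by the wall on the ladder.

Torques about the foot: N_wall · 8.4 sin 75° = 33×9.8×4.2 cos 75° + 64.7×9.8×4.7 cos 75° → N_wall = 138.39 N.

N_wall ≈ 138 N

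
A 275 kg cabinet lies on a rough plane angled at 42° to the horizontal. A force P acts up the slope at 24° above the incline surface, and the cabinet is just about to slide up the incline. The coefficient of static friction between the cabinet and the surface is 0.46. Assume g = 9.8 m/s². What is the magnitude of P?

On the verge of sliding up the incline, friction equals μN and acts down the slope.
Perpendicular: N + P sin 24° = W cos 42° = 2003 N.
Along incline: P cos 24° = W sin 42° + μN  with W sin 42° = 1803 N.
Solving the pair for P and N: P = 2475 N, N = 995.9 N (and f = μN = 458.1 N).

P ≈ 2480 N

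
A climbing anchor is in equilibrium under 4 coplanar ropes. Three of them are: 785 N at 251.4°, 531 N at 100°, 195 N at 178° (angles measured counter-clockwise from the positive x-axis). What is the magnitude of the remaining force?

Sum the known components: ΣF_x = -537.5 N, ΣF_y = -214.3 N.
For equilibrium the remaining force must supply (−ΣF_x, −ΣF_y) = (537.5, 214.3) N.
Magnitude = √((537.5)² + (214.3)²) = 578.6 N; direction = atan2(214.3, 537.5) = 21.7°.

F ≈ 579 N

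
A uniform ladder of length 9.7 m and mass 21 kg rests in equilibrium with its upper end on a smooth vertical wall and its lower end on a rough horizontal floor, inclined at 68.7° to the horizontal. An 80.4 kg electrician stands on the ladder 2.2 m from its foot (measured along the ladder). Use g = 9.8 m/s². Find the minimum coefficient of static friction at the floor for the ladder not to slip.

μ_min ≈ 0.110

ΣF_y = 0: N_floor = 21×9.8 + 80.4×9.8 = 993.72 N.
Torques about the foot: N_wall · 9.7 sin 68.7° = 21×9.8×4.85 cos 68.7° + 80.4×9.8×2.2 cos 68.7° → N_wall = 109.79 N.
ΣF_x = 0: f_floor = N_wall = 109.79 N.
μ_min = f_floor / N_floor = 109.79 / 993.72 = 0.1105.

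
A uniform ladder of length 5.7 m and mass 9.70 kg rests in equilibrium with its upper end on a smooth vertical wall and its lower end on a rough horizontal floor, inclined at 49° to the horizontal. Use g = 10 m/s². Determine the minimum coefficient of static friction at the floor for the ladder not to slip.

ΣF_y = 0: N_floor = 9.70×10 = 97 N.
Torques about the foot: N_wall · 5.7 sin 49° = 9.70×10×2.85 cos 49° → N_wall = 42.16 N.
ΣF_x = 0: f_floor = N_wall = 42.16 N.
μ_min = f_floor / N_floor = 42.16 / 97 = 0.4346.

μ_min ≈ 0.435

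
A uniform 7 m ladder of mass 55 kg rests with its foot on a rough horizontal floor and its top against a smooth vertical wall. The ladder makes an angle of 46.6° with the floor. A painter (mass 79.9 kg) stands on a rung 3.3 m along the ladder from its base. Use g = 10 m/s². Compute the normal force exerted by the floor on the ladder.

N_floor ≈ 1350 N

ΣF_y = 0: N_floor = 55×10 + 79.9×10 = 1349 N.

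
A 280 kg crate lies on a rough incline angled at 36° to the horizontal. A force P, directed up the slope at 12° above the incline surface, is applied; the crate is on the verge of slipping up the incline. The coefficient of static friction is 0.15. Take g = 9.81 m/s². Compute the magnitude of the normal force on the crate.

N ≈ 1820 N

On the verge of sliding up the incline, friction equals μN and acts down the slope.
Perpendicular: N + P sin 12° = W cos 36° = 2222 N.
Along incline: P cos 12° = W sin 36° + μN  with W sin 36° = 1615 N.
Solving the pair for P and N: P = 1930 N, N = 1821 N (and f = μN = 273.1 N).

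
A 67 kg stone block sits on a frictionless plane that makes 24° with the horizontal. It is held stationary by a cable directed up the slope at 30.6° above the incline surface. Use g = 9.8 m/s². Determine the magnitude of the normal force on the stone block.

N ≈ 442 N

Take axes along and perpendicular to the incline. Weight components: W sin 24° = 267.1 N down-slope, W cos 24° = 599.8 N into the surface.
Along incline: T cos 30.6° = W sin 24° → T = 310.3 N.
Perpendicular: N = W cos 24° − T sin 30.6° = 441.9 N.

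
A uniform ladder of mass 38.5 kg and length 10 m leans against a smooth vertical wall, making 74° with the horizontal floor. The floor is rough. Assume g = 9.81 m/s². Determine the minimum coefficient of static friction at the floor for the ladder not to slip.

μ_min ≈ 0.143

ΣF_y = 0: N_floor = 38.5×9.81 = 377.69 N.
Torques about the foot: N_wall · 10 sin 74° = 38.5×9.81×5 cos 74° → N_wall = 54.15 N.
ΣF_x = 0: f_floor = N_wall = 54.15 N.
μ_min = f_floor / N_floor = 54.15 / 377.69 = 0.1434.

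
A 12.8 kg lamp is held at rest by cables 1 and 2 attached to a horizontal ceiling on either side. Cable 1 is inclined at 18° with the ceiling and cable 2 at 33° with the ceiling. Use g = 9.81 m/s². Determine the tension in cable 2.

T_2 ≈ 154 N

Weight W = 12.8 × 9.81 = 125.6 N acts straight down.
Horizontal: T_1 cos 18° = T_2 cos 33°  →  T_1 = 0.8818 T_2.
Vertical: T_1 sin 18° + T_2 sin 33° = 125.6.
Substituting the horizontal relation into the vertical equation gives 0.8171 T_2 = 125.6, so T_2 = 153.7 N.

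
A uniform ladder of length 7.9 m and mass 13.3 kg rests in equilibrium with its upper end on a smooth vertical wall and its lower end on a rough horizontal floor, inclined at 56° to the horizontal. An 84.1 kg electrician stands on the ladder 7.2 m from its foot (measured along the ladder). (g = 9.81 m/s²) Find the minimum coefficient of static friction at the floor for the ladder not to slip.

ΣF_y = 0: N_floor = 13.3×9.81 + 84.1×9.81 = 955.49 N.
Torques about the foot: N_wall · 7.9 sin 56° = 13.3×9.81×3.95 cos 56° + 84.1×9.81×7.2 cos 56° → N_wall = 551.18 N.
ΣF_x = 0: f_floor = N_wall = 551.18 N.
μ_min = f_floor / N_floor = 551.18 / 955.49 = 0.5769.

μ_min ≈ 0.577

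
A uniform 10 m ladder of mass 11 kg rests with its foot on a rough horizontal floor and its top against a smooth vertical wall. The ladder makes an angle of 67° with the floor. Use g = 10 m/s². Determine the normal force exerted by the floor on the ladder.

ΣF_y = 0: N_floor = 11×10 = 110 N.

N_floor ≈ 110 N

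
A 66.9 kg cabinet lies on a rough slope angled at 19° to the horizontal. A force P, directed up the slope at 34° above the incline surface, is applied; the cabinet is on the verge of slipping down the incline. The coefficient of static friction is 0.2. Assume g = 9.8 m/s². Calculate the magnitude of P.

P ≈ 125 N

On the verge of sliding down the incline, friction equals μN and acts up the slope.
Perpendicular: N + P sin 34° = W cos 19° = 619.9 N.
Along incline: P cos 34° + μN = W sin 19° with W sin 19° = 213.4 N.
Solving the pair for P and N: P = 124.7 N, N = 550.1 N (and f = μN = 110 N).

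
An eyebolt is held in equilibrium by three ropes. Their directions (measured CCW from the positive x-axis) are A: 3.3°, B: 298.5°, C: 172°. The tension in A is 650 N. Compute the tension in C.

Resolve: ΣF_x = 650 cos 3.3° + T_B cos 298.5° + T_C cos 172° = 0.
        ΣF_y = 650 sin 3.3° + T_B sin 298.5° + T_C sin 172° = 0.
The known terms sum to (648.9, 37.42) N, so 0.4772 T_B − 0.9903 T_C = -648.9 and -0.8788 T_B + 0.1392 T_C = -37.42.
Solving simultaneously: T_B = 158.4 N, T_C = 731.6 N.

T_C ≈ 732 N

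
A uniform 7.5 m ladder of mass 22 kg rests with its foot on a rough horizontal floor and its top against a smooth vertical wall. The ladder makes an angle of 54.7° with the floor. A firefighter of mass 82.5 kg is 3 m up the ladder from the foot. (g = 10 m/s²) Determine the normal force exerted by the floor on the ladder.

ΣF_y = 0: N_floor = 22×10 + 82.5×10 = 1045 N.

N_floor ≈ 1040 N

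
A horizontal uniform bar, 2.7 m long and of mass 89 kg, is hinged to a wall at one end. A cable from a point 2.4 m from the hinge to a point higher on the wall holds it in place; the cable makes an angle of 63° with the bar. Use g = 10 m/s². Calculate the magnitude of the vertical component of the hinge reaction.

Take torques about the hinge: T sin 63° · 2.4 = 89×10×1.35 = 1201.5 N·m.
So T = 1201.5 / (0.8910 × 2.4) = 561.86 N.
ΣF_y = 0: H_y = (89×10) − T sin 63° = 890 − 500.62 = 389.38 N.

|H_y| ≈ 389 N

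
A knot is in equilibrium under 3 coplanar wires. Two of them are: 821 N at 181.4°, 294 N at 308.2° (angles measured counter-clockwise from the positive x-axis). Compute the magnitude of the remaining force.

Sum the known components: ΣF_x = -638.9 N, ΣF_y = -251.1 N.
For equilibrium the remaining force must supply (−ΣF_x, −ΣF_y) = (638.9, 251.1) N.
Magnitude = √((638.9)² + (251.1)²) = 686.5 N; direction = atan2(251.1, 638.9) = 21.5°.

F ≈ 687 N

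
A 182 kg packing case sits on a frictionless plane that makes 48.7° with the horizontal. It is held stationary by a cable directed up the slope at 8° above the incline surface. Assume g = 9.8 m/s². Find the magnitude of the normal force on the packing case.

N ≈ 989 N

Take axes along and perpendicular to the incline. Weight components: W sin 48.7° = 1340 N down-slope, W cos 48.7° = 1177 N into the surface.
Along incline: T cos 8° = W sin 48.7° → T = 1353 N.
Perpendicular: N = W cos 48.7° − T sin 8° = 988.9 N.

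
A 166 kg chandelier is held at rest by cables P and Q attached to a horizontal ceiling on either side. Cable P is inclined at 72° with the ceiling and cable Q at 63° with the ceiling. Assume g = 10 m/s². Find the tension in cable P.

T_P ≈ 1070 N

Weight W = 166 × 10 = 1660 N acts straight down.
Horizontal: T_P cos 72° = T_Q cos 63°  →  T_Q = 0.6807 T_P.
Vertical: T_P sin 72° + T_Q sin 63° = 1660.
Substituting the horizontal relation into the vertical equation gives 1.558 T_P = 1660, so T_P = 1066 N.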